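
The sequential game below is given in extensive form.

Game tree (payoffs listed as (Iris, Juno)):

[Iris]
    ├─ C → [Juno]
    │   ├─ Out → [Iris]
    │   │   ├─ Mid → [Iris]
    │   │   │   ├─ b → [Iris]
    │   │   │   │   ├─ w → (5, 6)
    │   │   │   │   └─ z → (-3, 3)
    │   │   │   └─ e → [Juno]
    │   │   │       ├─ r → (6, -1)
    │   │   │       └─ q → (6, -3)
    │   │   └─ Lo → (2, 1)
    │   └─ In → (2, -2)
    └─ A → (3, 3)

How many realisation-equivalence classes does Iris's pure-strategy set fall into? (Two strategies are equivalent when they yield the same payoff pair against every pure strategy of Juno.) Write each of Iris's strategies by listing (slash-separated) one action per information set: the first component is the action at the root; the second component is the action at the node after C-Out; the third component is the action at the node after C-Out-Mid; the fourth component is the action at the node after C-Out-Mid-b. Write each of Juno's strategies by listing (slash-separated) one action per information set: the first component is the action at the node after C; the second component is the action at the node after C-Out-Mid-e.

Iris has 16 pure strategies: C/Mid/b/w, C/Mid/b/z, C/Mid/e/w, C/Mid/e/z, C/Lo/b/w, C/Lo/b/z, C/Lo/e/w, C/Lo/e/z, A/Mid/b/w, A/Mid/b/z, A/Mid/e/w, A/Mid/e/z, A/Lo/b/w, A/Lo/b/z, A/Lo/e/w, A/Lo/e/z. Columns: Out/r, Out/q, In/r, In/q.
{C/Mid/b/w} → row (5,6) (5,6) (2,-2) (2,-2)
{C/Mid/b/z} → row (-3,3) (-3,3) (2,-2) (2,-2)
{C/Mid/e/w, C/Mid/e/z} → row (6,-1) (6,-3) (2,-2) (2,-2)
{C/Lo/b/w, C/Lo/b/z, C/Lo/e/w, C/Lo/e/z} → row (2,1) (2,1) (2,-2) (2,-2)
{A/Mid/b/w, A/Mid/b/z, A/Mid/e/w, A/Mid/e/z, A/Lo/b/w, A/Lo/b/z, A/Lo/e/w, A/Lo/e/z} → row (3,3) (3,3) (3,3) (3,3)
That's 5 distinct rows out of 16 strategies.

5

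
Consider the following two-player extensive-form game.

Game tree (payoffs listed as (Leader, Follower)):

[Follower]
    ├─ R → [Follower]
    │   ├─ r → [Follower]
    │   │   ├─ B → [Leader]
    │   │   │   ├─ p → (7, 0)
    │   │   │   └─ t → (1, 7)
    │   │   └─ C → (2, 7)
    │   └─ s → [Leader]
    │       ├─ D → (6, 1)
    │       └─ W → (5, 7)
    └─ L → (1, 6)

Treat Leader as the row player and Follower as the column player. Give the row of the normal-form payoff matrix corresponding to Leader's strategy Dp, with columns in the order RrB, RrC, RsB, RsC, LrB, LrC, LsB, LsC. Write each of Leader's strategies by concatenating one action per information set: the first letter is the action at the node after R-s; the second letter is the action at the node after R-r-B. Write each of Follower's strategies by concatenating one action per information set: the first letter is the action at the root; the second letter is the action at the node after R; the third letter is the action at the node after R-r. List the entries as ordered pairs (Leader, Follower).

(7,0) (2,7) (6,1) (6,1) (1,6) (1,6) (1,6) (1,6)

vs RrB: Follower plays R → Follower plays r at [R] → Follower plays B at [R-r] → Leader plays p at [R-r-B] → (7, 0)
vs RrC: Follower plays R → Follower plays r at [R] → Follower plays C at [R-r] → (2, 7)
vs RsB: Follower plays R → Follower plays s at [R] → Leader plays D at [R-s] → (6, 1)
vs RsC: Follower plays R → Follower plays s at [R] → Leader plays D at [R-s] → (6, 1)
vs LrB: Follower plays L → (1, 6)
vs LrC: Follower plays L → (1, 6)
vs LsB: Follower plays L → (1, 6)
vs LsC: Follower plays L → (1, 6)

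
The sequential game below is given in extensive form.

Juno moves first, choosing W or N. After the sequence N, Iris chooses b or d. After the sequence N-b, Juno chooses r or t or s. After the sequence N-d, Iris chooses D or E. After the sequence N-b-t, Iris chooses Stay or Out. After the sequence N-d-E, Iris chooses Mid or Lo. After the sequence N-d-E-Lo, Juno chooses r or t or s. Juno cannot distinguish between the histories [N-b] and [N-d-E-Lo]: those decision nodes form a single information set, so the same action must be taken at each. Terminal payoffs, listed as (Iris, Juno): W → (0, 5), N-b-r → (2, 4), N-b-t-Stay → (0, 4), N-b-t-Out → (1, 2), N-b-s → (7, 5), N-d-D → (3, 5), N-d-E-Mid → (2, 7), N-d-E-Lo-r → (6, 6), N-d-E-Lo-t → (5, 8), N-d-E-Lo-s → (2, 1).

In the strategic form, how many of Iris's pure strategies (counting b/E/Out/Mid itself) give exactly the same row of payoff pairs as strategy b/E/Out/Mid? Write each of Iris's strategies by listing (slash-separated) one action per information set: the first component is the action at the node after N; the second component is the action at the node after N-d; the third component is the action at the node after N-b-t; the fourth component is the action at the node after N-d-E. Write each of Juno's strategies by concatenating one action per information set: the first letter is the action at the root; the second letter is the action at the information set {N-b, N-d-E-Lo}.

Row for b/E/Out/Mid (columns Wr, Wt, Ws, Nr, Nt, Ns): (0,5) (0,5) (0,5) (2,4) (1,2) (7,5).
Under b/E/Out/Mid, Iris's choice at the node after N-d and at the node after N-d-E can never be reached regardless of what Juno does, so varying those choices leaves every outcome unchanged.
Holding the reachable choices fixed and varying the unreachable ones freely already gives 2 × 2 = 4 equivalent strategies.
No other strategy reproduces this row, so those 4 are the full class: b/D/Out/Mid, b/D/Out/Lo, b/E/Out/Mid, b/E/Out/Lo.

4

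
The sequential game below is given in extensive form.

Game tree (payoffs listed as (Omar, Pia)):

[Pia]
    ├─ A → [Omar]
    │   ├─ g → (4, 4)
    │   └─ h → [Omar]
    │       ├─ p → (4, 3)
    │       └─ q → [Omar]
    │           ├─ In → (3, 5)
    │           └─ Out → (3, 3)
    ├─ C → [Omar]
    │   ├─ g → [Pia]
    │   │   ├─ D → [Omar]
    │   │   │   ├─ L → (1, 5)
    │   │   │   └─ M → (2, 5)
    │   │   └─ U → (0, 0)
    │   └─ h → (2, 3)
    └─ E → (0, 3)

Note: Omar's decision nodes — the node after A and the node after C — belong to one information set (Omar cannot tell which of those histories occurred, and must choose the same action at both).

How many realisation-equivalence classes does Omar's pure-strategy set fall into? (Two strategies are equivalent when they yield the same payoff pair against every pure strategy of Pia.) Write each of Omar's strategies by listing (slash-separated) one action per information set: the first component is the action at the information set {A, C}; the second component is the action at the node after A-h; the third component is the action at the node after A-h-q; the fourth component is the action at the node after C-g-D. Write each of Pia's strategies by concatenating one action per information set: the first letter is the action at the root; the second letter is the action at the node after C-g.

Omar has 16 pure strategies: g/p/In/L, g/p/In/M, g/p/Out/L, g/p/Out/M, g/q/In/L, g/q/In/M, g/q/Out/L, g/q/Out/M, h/p/In/L, h/p/In/M, h/p/Out/L, h/p/Out/M, h/q/In/L, h/q/In/M, h/q/Out/L, h/q/Out/M. Columns: AD, AU, CD, CU, ED, EU.
{g/p/In/L, g/p/Out/L, g/q/In/L, g/q/Out/L} → row (4,4) (4,4) (1,5) (0,0) (0,3) (0,3)
{g/p/In/M, g/p/Out/M, g/q/In/M, g/q/Out/M} → row (4,4) (4,4) (2,5) (0,0) (0,3) (0,3)
{h/p/In/L, h/p/In/M, h/p/Out/L, h/p/Out/M} → row (4,3) (4,3) (2,3) (2,3) (0,3) (0,3)
{h/q/In/L, h/q/In/M} → row (3,5) (3,5) (2,3) (2,3) (0,3) (0,3)
{h/q/Out/L, h/q/Out/M} → row (3,3) (3,3) (2,3) (2,3) (0,3) (0,3)
That's 5 distinct rows out of 16 strategies.

5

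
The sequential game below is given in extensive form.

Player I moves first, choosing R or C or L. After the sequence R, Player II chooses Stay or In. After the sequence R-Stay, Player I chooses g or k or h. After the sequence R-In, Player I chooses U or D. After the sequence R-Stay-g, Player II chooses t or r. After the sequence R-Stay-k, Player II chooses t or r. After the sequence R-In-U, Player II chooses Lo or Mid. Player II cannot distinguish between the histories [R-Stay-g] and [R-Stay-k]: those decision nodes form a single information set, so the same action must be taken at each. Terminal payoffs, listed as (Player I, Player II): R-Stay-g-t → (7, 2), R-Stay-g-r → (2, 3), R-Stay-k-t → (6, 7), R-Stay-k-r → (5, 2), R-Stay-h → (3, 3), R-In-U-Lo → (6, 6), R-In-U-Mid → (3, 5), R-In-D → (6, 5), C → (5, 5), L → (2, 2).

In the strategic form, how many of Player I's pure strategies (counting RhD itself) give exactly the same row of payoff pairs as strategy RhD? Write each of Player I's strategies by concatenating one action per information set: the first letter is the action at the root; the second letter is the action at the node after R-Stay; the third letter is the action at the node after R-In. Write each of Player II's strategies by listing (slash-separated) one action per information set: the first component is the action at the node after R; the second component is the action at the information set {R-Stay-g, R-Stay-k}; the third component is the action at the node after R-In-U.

1

Row for RhD (columns Stay/t/Lo, Stay/t/Mid, Stay/r/Lo, Stay/r/Mid, In/t/Lo, In/t/Mid, In/r/Lo, In/r/Mid): (3,3) (3,3) (3,3) (3,3) (6,5) (6,5) (6,5) (6,5).
Every one of Player I's information sets is on the play path for some reply by Player II when Player I follows RhD.
Changing the action at any of them therefore changes at least one column, so only RhD itself gives this row.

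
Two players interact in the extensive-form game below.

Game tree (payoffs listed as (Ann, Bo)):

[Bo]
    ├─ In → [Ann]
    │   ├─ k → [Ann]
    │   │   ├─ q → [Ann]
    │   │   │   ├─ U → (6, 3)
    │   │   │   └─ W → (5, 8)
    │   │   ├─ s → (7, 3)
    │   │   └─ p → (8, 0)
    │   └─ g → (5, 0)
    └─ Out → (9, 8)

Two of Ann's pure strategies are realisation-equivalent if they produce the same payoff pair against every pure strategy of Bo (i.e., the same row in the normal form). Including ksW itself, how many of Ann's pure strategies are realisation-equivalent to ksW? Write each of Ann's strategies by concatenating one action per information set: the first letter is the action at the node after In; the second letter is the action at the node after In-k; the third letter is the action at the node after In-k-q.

Row for ksW (columns In, Out): (7,3) (9,8).
Under ksW, Ann's choice at the node after In-k-q can never be reached regardless of what Bo does, so varying those choices leaves every outcome unchanged.
Holding the reachable choices fixed and varying the unreachable one freely already gives 2 equivalent strategies.
No other strategy reproduces this row, so those 2 are the full class: ksU, ksW.

2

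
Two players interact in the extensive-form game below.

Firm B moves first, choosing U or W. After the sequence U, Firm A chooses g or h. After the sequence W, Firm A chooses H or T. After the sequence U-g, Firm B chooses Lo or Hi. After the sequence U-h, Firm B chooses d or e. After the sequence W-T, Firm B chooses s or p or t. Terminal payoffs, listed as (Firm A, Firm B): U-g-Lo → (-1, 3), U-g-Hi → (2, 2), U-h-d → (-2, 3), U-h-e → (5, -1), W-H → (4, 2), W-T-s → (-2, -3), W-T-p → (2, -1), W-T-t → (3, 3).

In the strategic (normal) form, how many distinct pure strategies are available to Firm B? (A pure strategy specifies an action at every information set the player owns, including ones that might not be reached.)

24

Firm B owns the root with actions {U, W} — two choices.
Firm B owns the node after U-g with actions {Lo, Hi} — two choices.
Firm B owns the node after U-h with actions {d, e} — two choices.
Firm B owns the node after W-T with actions {s, p, t} — three choices.
A pure strategy fixes one action at each information set independently, so the count is the product 2 × 2 × 2 × 3 = 24.
(For reference, Firm A has 4 pure strategies, giving a 24×4 normal-form matrix.)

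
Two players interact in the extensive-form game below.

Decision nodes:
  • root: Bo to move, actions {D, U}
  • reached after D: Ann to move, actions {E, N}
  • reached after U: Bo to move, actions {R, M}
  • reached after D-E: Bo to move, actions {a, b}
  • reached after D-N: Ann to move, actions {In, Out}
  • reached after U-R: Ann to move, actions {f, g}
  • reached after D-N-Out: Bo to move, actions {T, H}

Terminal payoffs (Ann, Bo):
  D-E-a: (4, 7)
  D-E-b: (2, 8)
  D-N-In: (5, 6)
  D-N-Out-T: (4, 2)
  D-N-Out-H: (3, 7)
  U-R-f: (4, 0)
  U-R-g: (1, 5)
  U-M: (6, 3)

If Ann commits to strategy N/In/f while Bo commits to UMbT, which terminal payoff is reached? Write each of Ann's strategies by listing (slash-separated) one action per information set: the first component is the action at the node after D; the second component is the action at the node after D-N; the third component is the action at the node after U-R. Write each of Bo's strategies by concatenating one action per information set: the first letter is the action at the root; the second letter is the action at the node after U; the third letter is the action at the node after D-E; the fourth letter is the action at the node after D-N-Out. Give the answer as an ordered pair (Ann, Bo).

(6, 3)

Trace the play path from the root:
  Bo plays U
  Bo plays M at [U]
→ terminal payoff (6, 3).
(Ann's choice at the node after D is never reached on this path, so it doesn't affect the outcome.)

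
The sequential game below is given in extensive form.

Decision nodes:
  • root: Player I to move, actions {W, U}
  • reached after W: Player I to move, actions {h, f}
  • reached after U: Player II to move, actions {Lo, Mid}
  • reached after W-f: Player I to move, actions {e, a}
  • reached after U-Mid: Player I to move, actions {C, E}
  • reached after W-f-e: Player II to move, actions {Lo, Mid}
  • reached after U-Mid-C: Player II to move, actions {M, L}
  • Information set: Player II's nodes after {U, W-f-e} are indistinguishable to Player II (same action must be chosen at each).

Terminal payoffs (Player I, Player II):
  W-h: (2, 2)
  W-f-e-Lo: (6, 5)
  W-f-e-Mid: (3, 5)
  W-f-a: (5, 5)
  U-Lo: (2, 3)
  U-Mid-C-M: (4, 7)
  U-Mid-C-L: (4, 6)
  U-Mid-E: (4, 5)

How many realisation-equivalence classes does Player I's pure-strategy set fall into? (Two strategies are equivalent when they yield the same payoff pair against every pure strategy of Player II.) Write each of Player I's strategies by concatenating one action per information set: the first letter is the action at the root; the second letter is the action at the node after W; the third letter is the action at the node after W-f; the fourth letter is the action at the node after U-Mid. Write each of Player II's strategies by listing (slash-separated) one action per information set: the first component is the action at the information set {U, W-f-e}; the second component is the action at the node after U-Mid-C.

Player I has 16 pure strategies: WheC, WheE, WhaC, WhaE, WfeC, WfeE, WfaC, WfaE, UheC, UheE, UhaC, UhaE, UfeC, UfeE, UfaC, UfaE. Columns: Lo/M, Lo/L, Mid/M, Mid/L.
{WheC, WheE, WhaC, WhaE} → row (2,2) (2,2) (2,2) (2,2)
{WfeC, WfeE} → row (6,5) (6,5) (3,5) (3,5)
{WfaC, WfaE} → row (5,5) (5,5) (5,5) (5,5)
{UheC, UhaC, UfeC, UfaC} → row (2,3) (2,3) (4,7) (4,6)
{UheE, UhaE, UfeE, UfaE} → row (2,3) (2,3) (4,5) (4,5)
That's 5 distinct rows out of 16 strategies.

5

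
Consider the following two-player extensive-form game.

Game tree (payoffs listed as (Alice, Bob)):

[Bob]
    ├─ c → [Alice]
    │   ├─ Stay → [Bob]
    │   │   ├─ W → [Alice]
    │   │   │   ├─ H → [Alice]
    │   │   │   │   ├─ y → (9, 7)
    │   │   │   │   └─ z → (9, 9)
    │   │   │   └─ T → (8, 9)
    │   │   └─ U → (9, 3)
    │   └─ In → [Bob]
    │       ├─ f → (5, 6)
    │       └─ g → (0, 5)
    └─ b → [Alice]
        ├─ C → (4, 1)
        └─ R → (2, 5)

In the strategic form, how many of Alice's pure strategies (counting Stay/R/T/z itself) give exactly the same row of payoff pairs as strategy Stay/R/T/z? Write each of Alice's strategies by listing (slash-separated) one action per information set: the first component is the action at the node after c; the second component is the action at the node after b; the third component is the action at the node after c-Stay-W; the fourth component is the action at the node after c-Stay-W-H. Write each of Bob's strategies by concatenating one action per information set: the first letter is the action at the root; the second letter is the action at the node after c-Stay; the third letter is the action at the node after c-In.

Row for Stay/R/T/z (columns cWf, cWg, cUf, cUg, bWf, bWg, bUf, bUg): (8,9) (8,9) (9,3) (9,3) (2,5) (2,5) (2,5) (2,5).
Under Stay/R/T/z, Alice's choice at the node after c-Stay-W-H can never be reached regardless of what Bob does, so varying those choices leaves every outcome unchanged.
Holding the reachable choices fixed and varying the unreachable one freely already gives 2 equivalent strategies.
No other strategy reproduces this row, so those 2 are the full class: Stay/R/T/y, Stay/R/T/z.

2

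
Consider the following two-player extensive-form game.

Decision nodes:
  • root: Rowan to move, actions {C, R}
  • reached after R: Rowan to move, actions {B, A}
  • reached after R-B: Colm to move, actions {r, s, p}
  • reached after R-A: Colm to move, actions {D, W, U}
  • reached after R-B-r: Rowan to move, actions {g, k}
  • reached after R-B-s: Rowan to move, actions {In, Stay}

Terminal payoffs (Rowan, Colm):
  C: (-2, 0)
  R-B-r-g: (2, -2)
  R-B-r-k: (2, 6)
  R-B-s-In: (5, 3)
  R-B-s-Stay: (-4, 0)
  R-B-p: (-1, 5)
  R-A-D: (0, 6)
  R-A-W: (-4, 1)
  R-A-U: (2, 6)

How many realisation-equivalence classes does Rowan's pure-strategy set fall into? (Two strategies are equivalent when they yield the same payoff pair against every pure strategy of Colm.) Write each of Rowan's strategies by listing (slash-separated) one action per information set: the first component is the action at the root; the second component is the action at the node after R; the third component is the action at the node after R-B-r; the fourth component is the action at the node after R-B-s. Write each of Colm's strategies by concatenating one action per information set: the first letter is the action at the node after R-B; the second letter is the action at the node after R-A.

Rowan has 16 pure strategies: C/B/g/In, C/B/g/Stay, C/B/k/In, C/B/k/Stay, C/A/g/In, C/A/g/Stay, C/A/k/In, C/A/k/Stay, R/B/g/In, R/B/g/Stay, R/B/k/In, R/B/k/Stay, R/A/g/In, R/A/g/Stay, R/A/k/In, R/A/k/Stay. Columns: rD, rW, rU, sD, sW, sU, pD, pW, pU.
{C/B/g/In, C/B/g/Stay, C/B/k/In, C/B/k/Stay, C/A/g/In, C/A/g/Stay, C/A/k/In, C/A/k/Stay} → row (-2,0) (-2,0) (-2,0) (-2,0) (-2,0) (-2,0) (-2,0) (-2,0) (-2,0)
{R/B/g/In} → row (2,-2) (2,-2) (2,-2) (5,3) (5,3) (5,3) (-1,5) (-1,5) (-1,5)
{R/B/g/Stay} → row (2,-2) (2,-2) (2,-2) (-4,0) (-4,0) (-4,0) (-1,5) (-1,5) (-1,5)
{R/B/k/In} → row (2,6) (2,6) (2,6) (5,3) (5,3) (5,3) (-1,5) (-1,5) (-1,5)
{R/B/k/Stay} → row (2,6) (2,6) (2,6) (-4,0) (-4,0) (-4,0) (-1,5) (-1,5) (-1,5)
{R/A/g/In, R/A/g/Stay, R/A/k/In, R/A/k/Stay} → row (0,6) (-4,1) (2,6) (0,6) (-4,1) (2,6) (0,6) (-4,1) (2,6)
That's 6 distinct rows out of 16 strategies.

6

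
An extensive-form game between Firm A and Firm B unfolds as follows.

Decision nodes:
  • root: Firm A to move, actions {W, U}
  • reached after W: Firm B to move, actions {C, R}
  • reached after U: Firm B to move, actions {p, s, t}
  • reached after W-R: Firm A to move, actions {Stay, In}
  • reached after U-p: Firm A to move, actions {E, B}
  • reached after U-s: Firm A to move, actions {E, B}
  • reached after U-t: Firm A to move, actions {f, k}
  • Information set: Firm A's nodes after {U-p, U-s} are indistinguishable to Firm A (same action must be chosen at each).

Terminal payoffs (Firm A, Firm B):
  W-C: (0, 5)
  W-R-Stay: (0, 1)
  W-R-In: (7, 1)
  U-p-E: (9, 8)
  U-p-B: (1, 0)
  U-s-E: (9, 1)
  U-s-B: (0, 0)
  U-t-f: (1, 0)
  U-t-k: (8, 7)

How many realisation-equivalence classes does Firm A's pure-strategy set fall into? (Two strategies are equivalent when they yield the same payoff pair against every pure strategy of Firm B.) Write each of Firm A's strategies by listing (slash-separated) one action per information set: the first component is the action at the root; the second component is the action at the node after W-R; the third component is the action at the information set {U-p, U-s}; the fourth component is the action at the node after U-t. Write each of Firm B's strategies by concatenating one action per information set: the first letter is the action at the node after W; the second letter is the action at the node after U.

Firm A has 16 pure strategies: W/Stay/E/f, W/Stay/E/k, W/Stay/B/f, W/Stay/B/k, W/In/E/f, W/In/E/k, W/In/B/f, W/In/B/k, U/Stay/E/f, U/Stay/E/k, U/Stay/B/f, U/Stay/B/k, U/In/E/f, U/In/E/k, U/In/B/f, U/In/B/k. Columns: Cp, Cs, Ct, Rp, Rs, Rt.
{W/Stay/E/f, W/Stay/E/k, W/Stay/B/f, W/Stay/B/k} → row (0,5) (0,5) (0,5) (0,1) (0,1) (0,1)
{W/In/E/f, W/In/E/k, W/In/B/f, W/In/B/k} → row (0,5) (0,5) (0,5) (7,1) (7,1) (7,1)
{U/Stay/E/f, U/In/E/f} → row (9,8) (9,1) (1,0) (9,8) (9,1) (1,0)
{U/Stay/E/k, U/In/E/k} → row (9,8) (9,1) (8,7) (9,8) (9,1) (8,7)
{U/Stay/B/f, U/In/B/f} → row (1,0) (0,0) (1,0) (1,0) (0,0) (1,0)
{U/Stay/B/k, U/In/B/k} → row (1,0) (0,0) (8,7) (1,0) (0,0) (8,7)
That's 6 distinct rows out of 16 strategies.

6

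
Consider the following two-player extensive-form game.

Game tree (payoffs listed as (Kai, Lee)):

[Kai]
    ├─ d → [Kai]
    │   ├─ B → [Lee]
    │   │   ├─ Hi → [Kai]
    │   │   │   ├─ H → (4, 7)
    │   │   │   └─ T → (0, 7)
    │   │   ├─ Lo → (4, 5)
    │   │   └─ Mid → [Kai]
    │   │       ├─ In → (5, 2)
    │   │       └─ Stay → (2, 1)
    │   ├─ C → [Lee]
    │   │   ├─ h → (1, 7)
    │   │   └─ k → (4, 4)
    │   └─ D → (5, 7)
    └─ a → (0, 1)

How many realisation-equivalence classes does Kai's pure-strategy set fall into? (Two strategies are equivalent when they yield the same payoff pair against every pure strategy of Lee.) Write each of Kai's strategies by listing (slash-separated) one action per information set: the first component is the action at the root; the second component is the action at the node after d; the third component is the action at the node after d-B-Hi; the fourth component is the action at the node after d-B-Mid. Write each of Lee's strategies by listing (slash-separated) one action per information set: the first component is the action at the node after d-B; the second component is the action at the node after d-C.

7

Kai has 24 pure strategies: d/B/H/In, d/B/H/Stay, d/B/T/In, d/B/T/Stay, d/C/H/In, d/C/H/Stay, d/C/T/In, d/C/T/Stay, d/D/H/In, d/D/H/Stay, d/D/T/In, d/D/T/Stay, a/B/H/In, a/B/H/Stay, a/B/T/In, a/B/T/Stay, a/C/H/In, a/C/H/Stay, a/C/T/In, a/C/T/Stay, a/D/H/In, a/D/H/Stay, a/D/T/In, a/D/T/Stay. Columns: Hi/h, Hi/k, Lo/h, Lo/k, Mid/h, Mid/k.
{d/B/H/In} → row (4,7) (4,7) (4,5) (4,5) (5,2) (5,2)
{d/B/H/Stay} → row (4,7) (4,7) (4,5) (4,5) (2,1) (2,1)
{d/B/T/In} → row (0,7) (0,7) (4,5) (4,5) (5,2) (5,2)
{d/B/T/Stay} → row (0,7) (0,7) (4,5) (4,5) (2,1) (2,1)
{d/C/H/In, d/C/H/Stay, d/C/T/In, d/C/T/Stay} → row (1,7) (4,4) (1,7) (4,4) (1,7) (4,4)
{d/D/H/In, d/D/H/Stay, d/D/T/In, d/D/T/Stay} → row (5,7) (5,7) (5,7) (5,7) (5,7) (5,7)
{a/B/H/In, a/B/H/Stay, a/B/T/In, a/B/T/Stay, a/C/H/In, a/C/H/Stay, a/C/T/In, a/C/T/Stay, a/D/H/In, a/D/H/Stay, a/D/T/In, a/D/T/Stay} → row (0,1) (0,1) (0,1) (0,1) (0,1) (0,1)
That's 7 distinct rows out of 24 strategies.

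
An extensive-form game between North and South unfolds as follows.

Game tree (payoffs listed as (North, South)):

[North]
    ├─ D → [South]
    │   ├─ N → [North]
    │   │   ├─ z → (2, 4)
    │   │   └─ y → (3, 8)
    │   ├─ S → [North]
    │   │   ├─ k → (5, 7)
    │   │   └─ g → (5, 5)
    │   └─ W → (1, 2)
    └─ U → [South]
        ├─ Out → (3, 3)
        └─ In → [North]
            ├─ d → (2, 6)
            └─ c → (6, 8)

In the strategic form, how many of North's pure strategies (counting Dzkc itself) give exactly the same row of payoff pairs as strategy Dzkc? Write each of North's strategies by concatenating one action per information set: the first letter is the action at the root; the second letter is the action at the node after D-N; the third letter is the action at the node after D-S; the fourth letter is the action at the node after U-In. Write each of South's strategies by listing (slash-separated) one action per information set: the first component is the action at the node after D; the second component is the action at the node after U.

2

Row for Dzkc (columns N/Out, N/In, S/Out, S/In, W/Out, W/In): (2,4) (2,4) (5,7) (5,7) (1,2) (1,2).
Under Dzkc, North's choice at the node after U-In can never be reached regardless of what South does, so varying those choices leaves every outcome unchanged.
Holding the reachable choices fixed and varying the unreachable one freely already gives 2 equivalent strategies.
No other strategy reproduces this row, so those 2 are the full class: Dzkd, Dzkc.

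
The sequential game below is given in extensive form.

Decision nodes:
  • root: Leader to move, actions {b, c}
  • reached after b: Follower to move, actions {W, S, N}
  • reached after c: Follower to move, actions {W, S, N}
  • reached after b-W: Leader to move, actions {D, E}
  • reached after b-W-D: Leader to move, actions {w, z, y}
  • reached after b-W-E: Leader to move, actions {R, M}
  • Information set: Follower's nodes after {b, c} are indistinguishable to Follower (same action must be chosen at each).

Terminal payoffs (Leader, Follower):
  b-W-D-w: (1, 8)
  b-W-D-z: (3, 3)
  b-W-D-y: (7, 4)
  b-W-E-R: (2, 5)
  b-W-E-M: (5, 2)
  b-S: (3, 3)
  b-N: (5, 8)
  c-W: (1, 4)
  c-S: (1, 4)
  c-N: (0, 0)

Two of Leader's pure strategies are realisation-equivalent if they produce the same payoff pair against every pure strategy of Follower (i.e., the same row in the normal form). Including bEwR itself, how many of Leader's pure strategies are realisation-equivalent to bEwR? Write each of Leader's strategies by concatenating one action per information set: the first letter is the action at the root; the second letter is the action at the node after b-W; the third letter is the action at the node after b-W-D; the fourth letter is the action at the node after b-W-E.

Row for bEwR (columns W, S, N): (2,5) (3,3) (5,8).
Under bEwR, Leader's choice at the node after b-W-D can never be reached regardless of what Follower does, so varying those choices leaves every outcome unchanged.
Holding the reachable choices fixed and varying the unreachable one freely already gives 3 equivalent strategies.
No other strategy reproduces this row, so those 3 are the full class: bEwR, bEzR, bEyR.

3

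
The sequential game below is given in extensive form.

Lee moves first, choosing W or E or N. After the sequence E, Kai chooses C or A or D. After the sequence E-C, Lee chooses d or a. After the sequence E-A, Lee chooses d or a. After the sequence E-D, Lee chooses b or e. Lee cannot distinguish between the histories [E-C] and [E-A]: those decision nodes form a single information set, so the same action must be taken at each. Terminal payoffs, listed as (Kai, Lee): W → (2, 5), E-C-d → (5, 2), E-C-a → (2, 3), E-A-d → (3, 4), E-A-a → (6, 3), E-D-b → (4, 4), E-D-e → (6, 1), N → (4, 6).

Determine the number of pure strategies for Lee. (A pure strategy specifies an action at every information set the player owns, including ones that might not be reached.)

12

Lee owns the root with actions {W, E, N} — three choices.
Lee owns the information set {E-C, E-A} with actions {d, a} — two choices.
Lee owns the node after E-D with actions {b, e} — two choices.
A pure strategy fixes one action at each information set independently, so the count is the product 3 × 2 × 2 = 12.
(For reference, Kai has 3 pure strategies, giving a 12×3 normal-form matrix.)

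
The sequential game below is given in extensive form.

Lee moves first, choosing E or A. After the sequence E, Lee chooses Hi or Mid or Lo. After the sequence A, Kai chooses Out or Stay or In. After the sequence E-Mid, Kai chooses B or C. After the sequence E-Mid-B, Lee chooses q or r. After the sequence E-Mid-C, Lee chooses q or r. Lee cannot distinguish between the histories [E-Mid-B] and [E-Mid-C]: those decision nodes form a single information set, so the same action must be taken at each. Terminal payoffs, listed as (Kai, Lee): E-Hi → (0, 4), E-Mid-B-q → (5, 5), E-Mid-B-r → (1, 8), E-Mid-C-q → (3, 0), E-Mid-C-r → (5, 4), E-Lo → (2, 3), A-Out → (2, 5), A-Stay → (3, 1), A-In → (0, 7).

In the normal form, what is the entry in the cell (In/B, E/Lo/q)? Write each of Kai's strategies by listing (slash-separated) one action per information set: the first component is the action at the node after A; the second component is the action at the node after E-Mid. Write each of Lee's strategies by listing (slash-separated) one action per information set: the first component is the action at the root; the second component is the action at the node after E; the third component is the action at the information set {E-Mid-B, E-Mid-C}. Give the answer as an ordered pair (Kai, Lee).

(2, 3)

Trace the play path from the root:
  Lee plays E
  Lee plays Lo at [E]
→ terminal payoff (2, 3).
(Kai's choice at the node after A is never reached on this path, so it doesn't affect the outcome.)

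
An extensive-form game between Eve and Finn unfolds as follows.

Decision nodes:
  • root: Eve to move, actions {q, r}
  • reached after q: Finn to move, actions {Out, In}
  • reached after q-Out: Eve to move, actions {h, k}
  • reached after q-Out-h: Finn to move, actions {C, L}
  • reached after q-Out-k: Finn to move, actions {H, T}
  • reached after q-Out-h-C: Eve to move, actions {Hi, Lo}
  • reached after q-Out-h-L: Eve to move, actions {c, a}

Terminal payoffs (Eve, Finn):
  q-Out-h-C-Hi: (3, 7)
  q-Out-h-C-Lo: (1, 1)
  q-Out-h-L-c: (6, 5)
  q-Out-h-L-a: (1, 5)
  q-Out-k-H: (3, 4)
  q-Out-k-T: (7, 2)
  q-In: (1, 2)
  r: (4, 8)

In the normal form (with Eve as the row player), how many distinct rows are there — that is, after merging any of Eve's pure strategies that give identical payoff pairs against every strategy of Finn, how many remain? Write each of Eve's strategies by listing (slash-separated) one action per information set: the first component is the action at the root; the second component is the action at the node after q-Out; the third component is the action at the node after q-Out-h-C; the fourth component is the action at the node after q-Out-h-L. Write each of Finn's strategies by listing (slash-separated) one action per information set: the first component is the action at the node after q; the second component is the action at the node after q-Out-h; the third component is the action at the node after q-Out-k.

6

Eve has 16 pure strategies: q/h/Hi/c, q/h/Hi/a, q/h/Lo/c, q/h/Lo/a, q/k/Hi/c, q/k/Hi/a, q/k/Lo/c, q/k/Lo/a, r/h/Hi/c, r/h/Hi/a, r/h/Lo/c, r/h/Lo/a, r/k/Hi/c, r/k/Hi/a, r/k/Lo/c, r/k/Lo/a. Columns: Out/C/H, Out/C/T, Out/L/H, Out/L/T, In/C/H, In/C/T, In/L/H, In/L/T.
{q/h/Hi/c} → row (3,7) (3,7) (6,5) (6,5) (1,2) (1,2) (1,2) (1,2)
{q/h/Hi/a} → row (3,7) (3,7) (1,5) (1,5) (1,2) (1,2) (1,2) (1,2)
{q/h/Lo/c} → row (1,1) (1,1) (6,5) (6,5) (1,2) (1,2) (1,2) (1,2)
{q/h/Lo/a} → row (1,1) (1,1) (1,5) (1,5) (1,2) (1,2) (1,2) (1,2)
{q/k/Hi/c, q/k/Hi/a, q/k/Lo/c, q/k/Lo/a} → row (3,4) (7,2) (3,4) (7,2) (1,2) (1,2) (1,2) (1,2)
{r/h/Hi/c, r/h/Hi/a, r/h/Lo/c, r/h/Lo/a, r/k/Hi/c, r/k/Hi/a, r/k/Lo/c, r/k/Lo/a} → row (4,8) (4,8) (4,8) (4,8) (4,8) (4,8) (4,8) (4,8)
That's 6 distinct rows out of 16 strategies.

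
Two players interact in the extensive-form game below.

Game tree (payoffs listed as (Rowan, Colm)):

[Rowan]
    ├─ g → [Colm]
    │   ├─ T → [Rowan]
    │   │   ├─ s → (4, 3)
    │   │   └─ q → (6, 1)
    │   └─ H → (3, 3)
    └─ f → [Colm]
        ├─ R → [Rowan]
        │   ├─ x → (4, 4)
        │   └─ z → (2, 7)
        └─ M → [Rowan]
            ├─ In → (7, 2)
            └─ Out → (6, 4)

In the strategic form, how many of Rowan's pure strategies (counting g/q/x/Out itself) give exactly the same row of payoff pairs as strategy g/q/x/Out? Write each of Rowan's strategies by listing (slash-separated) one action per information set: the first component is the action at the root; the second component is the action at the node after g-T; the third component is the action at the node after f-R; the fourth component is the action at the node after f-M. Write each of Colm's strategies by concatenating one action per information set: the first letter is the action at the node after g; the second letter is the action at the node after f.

Row for g/q/x/Out (columns TR, TM, HR, HM): (6,1) (6,1) (3,3) (3,3).
Under g/q/x/Out, Rowan's choice at the node after f-R and at the node after f-M can never be reached regardless of what Colm does, so varying those choices leaves every outcome unchanged.
Holding the reachable choices fixed and varying the unreachable ones freely already gives 2 × 2 = 4 equivalent strategies.
No other strategy reproduces this row, so those 4 are the full class: g/q/x/In, g/q/x/Out, g/q/z/In, g/q/z/Out.

4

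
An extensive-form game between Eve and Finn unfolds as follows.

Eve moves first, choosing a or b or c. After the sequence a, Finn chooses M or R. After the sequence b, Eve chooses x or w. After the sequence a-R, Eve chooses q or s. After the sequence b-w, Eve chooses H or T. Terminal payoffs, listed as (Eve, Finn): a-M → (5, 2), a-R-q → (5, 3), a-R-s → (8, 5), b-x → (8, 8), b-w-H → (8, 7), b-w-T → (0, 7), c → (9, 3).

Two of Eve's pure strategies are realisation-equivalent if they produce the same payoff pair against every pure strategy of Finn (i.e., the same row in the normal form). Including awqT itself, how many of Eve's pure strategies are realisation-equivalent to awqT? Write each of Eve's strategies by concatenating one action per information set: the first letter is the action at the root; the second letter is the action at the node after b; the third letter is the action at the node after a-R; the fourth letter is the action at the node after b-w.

4

Row for awqT (columns M, R): (5,2) (5,3).
Under awqT, Eve's choice at the node after b and at the node after b-w can never be reached regardless of what Finn does, so varying those choices leaves every outcome unchanged.
Holding the reachable choices fixed and varying the unreachable ones freely already gives 2 × 2 = 4 equivalent strategies.
No other strategy reproduces this row, so those 4 are the full class: axqH, axqT, awqH, awqT.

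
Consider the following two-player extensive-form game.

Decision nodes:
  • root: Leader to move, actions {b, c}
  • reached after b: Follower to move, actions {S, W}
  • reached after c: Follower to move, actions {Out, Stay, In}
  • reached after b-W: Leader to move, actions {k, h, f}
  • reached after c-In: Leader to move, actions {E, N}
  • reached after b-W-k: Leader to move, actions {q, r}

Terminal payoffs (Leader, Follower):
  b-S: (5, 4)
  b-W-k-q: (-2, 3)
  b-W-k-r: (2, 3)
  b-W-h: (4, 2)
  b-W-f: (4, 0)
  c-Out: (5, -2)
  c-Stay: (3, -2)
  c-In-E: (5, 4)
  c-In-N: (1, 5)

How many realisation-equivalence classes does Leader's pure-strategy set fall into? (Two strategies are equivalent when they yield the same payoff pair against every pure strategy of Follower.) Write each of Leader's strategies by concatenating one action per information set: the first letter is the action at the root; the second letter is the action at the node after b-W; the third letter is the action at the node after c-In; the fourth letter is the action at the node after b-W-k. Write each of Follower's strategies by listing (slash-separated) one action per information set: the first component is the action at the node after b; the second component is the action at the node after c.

Leader has 24 pure strategies: bkEq, bkEr, bkNq, bkNr, bhEq, bhEr, bhNq, bhNr, bfEq, bfEr, bfNq, bfNr, ckEq, ckEr, ckNq, ckNr, chEq, chEr, chNq, chNr, cfEq, cfEr, cfNq, cfNr. Columns: S/Out, S/Stay, S/In, W/Out, W/Stay, W/In.
{bkEq, bkNq} → row (5,4) (5,4) (5,4) (-2,3) (-2,3) (-2,3)
{bkEr, bkNr} → row (5,4) (5,4) (5,4) (2,3) (2,3) (2,3)
{bhEq, bhEr, bhNq, bhNr} → row (5,4) (5,4) (5,4) (4,2) (4,2) (4,2)
{bfEq, bfEr, bfNq, bfNr} → row (5,4) (5,4) (5,4) (4,0) (4,0) (4,0)
{ckEq, ckEr, chEq, chEr, cfEq, cfEr} → row (5,-2) (3,-2) (5,4) (5,-2) (3,-2) (5,4)
{ckNq, ckNr, chNq, chNr, cfNq, cfNr} → row (5,-2) (3,-2) (1,5) (5,-2) (3,-2) (1,5)
That's 6 distinct rows out of 24 strategies.

6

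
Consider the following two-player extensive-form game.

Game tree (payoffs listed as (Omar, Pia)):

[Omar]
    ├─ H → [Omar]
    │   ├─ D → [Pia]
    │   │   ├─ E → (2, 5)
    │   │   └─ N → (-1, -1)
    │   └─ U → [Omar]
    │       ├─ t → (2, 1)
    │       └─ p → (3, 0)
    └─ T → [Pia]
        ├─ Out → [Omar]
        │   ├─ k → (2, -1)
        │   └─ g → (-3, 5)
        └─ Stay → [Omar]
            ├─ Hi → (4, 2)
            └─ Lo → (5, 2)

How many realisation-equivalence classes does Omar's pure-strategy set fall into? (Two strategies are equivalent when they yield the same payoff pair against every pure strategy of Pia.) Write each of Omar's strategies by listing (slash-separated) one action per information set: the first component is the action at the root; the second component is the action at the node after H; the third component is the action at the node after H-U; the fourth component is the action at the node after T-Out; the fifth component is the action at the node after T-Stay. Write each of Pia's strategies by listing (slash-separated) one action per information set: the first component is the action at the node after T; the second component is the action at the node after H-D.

Omar has 32 pure strategies: H/D/t/k/Hi, H/D/t/k/Lo, H/D/t/g/Hi, H/D/t/g/Lo, H/D/p/k/Hi, H/D/p/k/Lo, H/D/p/g/Hi, H/D/p/g/Lo, H/U/t/k/Hi, H/U/t/k/Lo, H/U/t/g/Hi, H/U/t/g/Lo, H/U/p/k/Hi, H/U/p/k/Lo, H/U/p/g/Hi, H/U/p/g/Lo, T/D/t/k/Hi, T/D/t/k/Lo, T/D/t/g/Hi, T/D/t/g/Lo, T/D/p/k/Hi, T/D/p/k/Lo, T/D/p/g/Hi, T/D/p/g/Lo, T/U/t/k/Hi, T/U/t/k/Lo, T/U/t/g/Hi, T/U/t/g/Lo, T/U/p/k/Hi, T/U/p/k/Lo, T/U/p/g/Hi, T/U/p/g/Lo. Columns: Out/E, Out/N, Stay/E, Stay/N.
{H/D/t/k/Hi, H/D/t/k/Lo, H/D/t/g/Hi, H/D/t/g/Lo, H/D/p/k/Hi, H/D/p/k/Lo, H/D/p/g/Hi, H/D/p/g/Lo} → row (2,5) (-1,-1) (2,5) (-1,-1)
{H/U/t/k/Hi, H/U/t/k/Lo, H/U/t/g/Hi, H/U/t/g/Lo} → row (2,1) (2,1) (2,1) (2,1)
{H/U/p/k/Hi, H/U/p/k/Lo, H/U/p/g/Hi, H/U/p/g/Lo} → row (3,0) (3,0) (3,0) (3,0)
{T/D/t/k/Hi, T/D/p/k/Hi, T/U/t/k/Hi, T/U/p/k/Hi} → row (2,-1) (2,-1) (4,2) (4,2)
{T/D/t/k/Lo, T/D/p/k/Lo, T/U/t/k/Lo, T/U/p/k/Lo} → row (2,-1) (2,-1) (5,2) (5,2)
{T/D/t/g/Hi, T/D/p/g/Hi, T/U/t/g/Hi, T/U/p/g/Hi} → row (-3,5) (-3,5) (4,2) (4,2)
{T/D/t/g/Lo, T/D/p/g/Lo, T/U/t/g/Lo, T/U/p/g/Lo} → row (-3,5) (-3,5) (5,2) (5,2)
That's 7 distinct rows out of 32 strategies.

7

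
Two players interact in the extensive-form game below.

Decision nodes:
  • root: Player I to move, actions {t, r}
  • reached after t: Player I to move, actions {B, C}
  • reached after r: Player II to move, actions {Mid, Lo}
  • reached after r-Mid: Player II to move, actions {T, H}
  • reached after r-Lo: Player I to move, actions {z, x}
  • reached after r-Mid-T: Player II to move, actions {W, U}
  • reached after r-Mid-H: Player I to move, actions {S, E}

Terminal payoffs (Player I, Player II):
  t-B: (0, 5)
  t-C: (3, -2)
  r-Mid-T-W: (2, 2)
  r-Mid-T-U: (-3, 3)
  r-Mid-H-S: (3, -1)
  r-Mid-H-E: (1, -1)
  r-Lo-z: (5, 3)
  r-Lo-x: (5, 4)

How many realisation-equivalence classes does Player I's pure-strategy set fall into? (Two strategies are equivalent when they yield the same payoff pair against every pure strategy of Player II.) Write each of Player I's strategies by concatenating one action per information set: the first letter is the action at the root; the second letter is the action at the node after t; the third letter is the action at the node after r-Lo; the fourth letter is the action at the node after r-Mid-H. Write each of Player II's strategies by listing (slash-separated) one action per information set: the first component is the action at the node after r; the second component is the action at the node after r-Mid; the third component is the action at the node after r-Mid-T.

Player I has 16 pure strategies: tBzS, tBzE, tBxS, tBxE, tCzS, tCzE, tCxS, tCxE, rBzS, rBzE, rBxS, rBxE, rCzS, rCzE, rCxS, rCxE. Columns: Mid/T/W, Mid/T/U, Mid/H/W, Mid/H/U, Lo/T/W, Lo/T/U, Lo/H/W, Lo/H/U.
{tBzS, tBzE, tBxS, tBxE} → row (0,5) (0,5) (0,5) (0,5) (0,5) (0,5) (0,5) (0,5)
{tCzS, tCzE, tCxS, tCxE} → row (3,-2) (3,-2) (3,-2) (3,-2) (3,-2) (3,-2) (3,-2) (3,-2)
{rBzS, rCzS} → row (2,2) (-3,3) (3,-1) (3,-1) (5,3) (5,3) (5,3) (5,3)
{rBzE, rCzE} → row (2,2) (-3,3) (1,-1) (1,-1) (5,3) (5,3) (5,3) (5,3)
{rBxS, rCxS} → row (2,2) (-3,3) (3,-1) (3,-1) (5,4) (5,4) (5,4) (5,4)
{rBxE, rCxE} → row (2,2) (-3,3) (1,-1) (1,-1) (5,4) (5,4) (5,4) (5,4)
That's 6 distinct rows out of 16 strategies.

6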